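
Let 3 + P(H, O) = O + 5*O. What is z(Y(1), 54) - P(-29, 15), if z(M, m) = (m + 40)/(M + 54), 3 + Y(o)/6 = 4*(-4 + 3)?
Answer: -475/6 ≈ -79.167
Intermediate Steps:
Y(o) = -42 (Y(o) = -18 + 6*(4*(-4 + 3)) = -18 + 6*(4*(-1)) = -18 + 6*(-4) = -18 - 24 = -42)
z(M, m) = (40 + m)/(54 + M)
P(H, O) = -3 + 6*O (P(H, O) = -3 + (O + 5*O) = -3 + 6*O)
z(Y(1), 54) - P(-29, 15) = (40 + 54)/(54 - 42) - (-3 + 6*15) = 94/12 - (-3 + 90) = (1/12)*94 - 1*87 = 47/6 - 87 = -475/6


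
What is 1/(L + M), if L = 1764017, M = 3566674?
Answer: 1/5330691 ≈ 1.8759e-7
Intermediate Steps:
1/(L + M) = 1/(1764017 + 3566674) = 1/5330691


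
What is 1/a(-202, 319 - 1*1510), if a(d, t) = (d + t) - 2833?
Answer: -1/4226 ≈ -0.00023663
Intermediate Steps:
a(d, t) = -2833 + d + t
1/a(-202, 319 - 1*1510) = 1/(-2833 - 202 + (319 - 1*1510)) = 1/(-2833 - 202 + (319 - 1510)) = 1/(-2833 - 202 - 1191) = 1/(-4226) = -1/4226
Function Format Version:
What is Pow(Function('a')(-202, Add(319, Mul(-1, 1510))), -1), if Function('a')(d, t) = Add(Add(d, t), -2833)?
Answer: Rational(-1, 4226) ≈ -0.00023663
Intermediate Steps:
Function('a')(d, t) = Add(-2833, d, t)
Pow(Function('a')(-202, Add(319, Mul(-1, 1510))), -1) = Pow(Add(-2833, -202, Add(319, Mul(-1, 1510))), -1) = Pow(Add(-2833, -202, Add(319, -1510)), -1) = Pow(Add(-2833, -202, -1191), -1) = Pow(-4226, -1) = Rational(-1, 4226)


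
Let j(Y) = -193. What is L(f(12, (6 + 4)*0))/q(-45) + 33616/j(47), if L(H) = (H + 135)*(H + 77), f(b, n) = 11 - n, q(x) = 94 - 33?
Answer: 429088/11773 ≈ 36.447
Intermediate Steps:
q(x) = 61
L(H) = (77 + H)*(135 + H) (L(H) = (135 + H)*(77 + H) = (77 + H)*(135 + H))
L(f(12, (6 + 4)*0))/q(-45) + 33616/j(47) = (10395 + (11 - (6 + 4)*0)**2 + 212*(11 - (6 + 4)*0))/61 + 33616/(-193) = (10395 + (11 - 10*0)**2 + 212*(11 - 10*0))*(1/61) + 33616*(-1/193) = (10395 + (11 - 1*0)**2 + 212*(11 - 1*0))*(1/61) - 33616/193 = (10395 + (11 + 0)**2 + 212*(11 + 0))*(1/61) - 33616/193 = (10395 + 11**2 + 212*11)*(1/61) - 33616/193 = (10395 + 121 + 2332)*(1/61) - 33616/193 = 12848*(1/61) - 33616/193 = 12848/61 - 33616/193 = 429088/11773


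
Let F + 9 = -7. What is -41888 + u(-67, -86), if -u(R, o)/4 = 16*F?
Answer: -40864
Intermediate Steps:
F = -16 (F = -9 - 7 = -16)
u(R, o) = 1024 (u(R, o) = -64*(-16) = -4*(-256) = 1024)
-41888 + u(-67, -86) = -41888 + 1024 = -40864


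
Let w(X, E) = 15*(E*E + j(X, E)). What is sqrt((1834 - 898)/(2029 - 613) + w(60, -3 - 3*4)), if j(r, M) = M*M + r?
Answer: sqrt(26631951)/59 ≈ 87.468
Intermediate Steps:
j(r, M) = r + M**2 (j(r, M) = M**2 + r = r + M**2)
w(X, E) = 15*X + 30*E**2 (w(X, E) = 15*(E*E + (X + E**2)) = 15*(E**2 + (X + E**2)) = 15*(X + 2*E**2) = 15*X + 30*E**2)
sqrt((1834 - 898)/(2029 - 613) + w(60, -3 - 3*4)) = sqrt((1834 - 898)/(2029 - 613) + (15*60 + 30*(-3 - 3*4)**2)) = sqrt(936/1416 + (900 + 30*(-3 - 12)**2)) = sqrt(936*(1/1416) + (900 + 30*(-15)**2)) = sqrt(39/59 + (900 + 30*225)) = sqrt(39/59 + (900 + 6750)) = sqrt(39/59 + 7650) = sqrt(451389/59) = sqrt(26631951)/59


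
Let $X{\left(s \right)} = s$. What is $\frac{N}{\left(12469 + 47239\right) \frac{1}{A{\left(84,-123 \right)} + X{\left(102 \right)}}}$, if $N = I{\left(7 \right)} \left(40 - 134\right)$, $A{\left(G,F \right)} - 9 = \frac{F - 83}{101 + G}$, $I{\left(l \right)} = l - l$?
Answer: $0$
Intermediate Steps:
$I{\left(l \right)} = 0$
$A{\left(G,F \right)} = 9 + \frac{-83 + F}{101 + G}$ ($A{\left(G,F \right)} = 9 + \frac{F - 83}{101 + G} = 9 + \frac{-83 + F}{101 + G}$)
$N = 0$ ($N = 0 \left(40 - 134\right) = 0 \left(-94\right) = 0$)
$\frac{N}{\left(12469 + 47239\right) \frac{1}{A{\left(84,-123 \right)} + X{\left(102 \right)}}} = \frac{0}{\left(12469 + 47239\right) \frac{1}{\frac{826 - 123 + 9 \cdot 84}{101 + 84} + 102}} = \frac{0}{59708 \frac{1}{\frac{826 - 123 + 756}{185} + 102}} = \frac{0}{59708 \frac{1}{\frac{1}{185} \cdot 1459 + 102}} = \frac{0}{59708 \frac{1}{\frac{1459}{185} + 102}} = \frac{0}{59708 \frac{1}{\frac{20329}{185}}} = \frac{0}{59708 \cdot \frac{185}{20329}} = \frac{0}{\frac{11045980}{20329}} = 0 \cdot \frac{20329}{11045980} = 0$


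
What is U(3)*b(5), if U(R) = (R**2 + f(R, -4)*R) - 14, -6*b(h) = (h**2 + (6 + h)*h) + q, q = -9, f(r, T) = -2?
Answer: 781/6 ≈ 130.17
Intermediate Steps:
b(h) = 3/2 - h**2/6 - h*(6 + h)/6 (b(h) = -((h**2 + (6 + h)*h) - 9)/6 = -((h**2 + h*(6 + h)) - 9)/6 = -(-9 + h**2 + h*(6 + h))/6 = 3/2 - h**2/6 - h*(6 + h)/6)
U(R) = -14 + R**2 - 2*R (U(R) = (R**2 - 2*R) - 14 = -14 + R**2 - 2*R)
U(3)*b(5) = (-14 + 3**2 - 2*3)*(3/2 - 1*5 - 1/3*5**2) = (-14 + 9 - 6)*(3/2 - 5 - 1/3*25) = -11*(3/2 - 5 - 25/3) = -11*(-71/6) = 781/6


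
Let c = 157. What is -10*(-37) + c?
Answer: 527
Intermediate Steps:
-10*(-37) + c = -10*(-37) + 157 = 370 + 157 = 527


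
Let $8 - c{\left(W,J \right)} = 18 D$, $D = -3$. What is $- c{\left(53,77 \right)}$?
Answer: $-62$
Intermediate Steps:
$c{\left(W,J \right)} = 62$ ($c{\left(W,J \right)} = 8 - 18 \left(-3\right) = 8 - -54 = 8 + 54 = 62$)
$- c{\left(53,77 \right)} = \left(-1\right) 62 = -62$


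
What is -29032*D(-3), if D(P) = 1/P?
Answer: 29032/3 ≈ 9677.3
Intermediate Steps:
-29032*D(-3) = -29032/(-3) = -29032*(-⅓) = 29032/3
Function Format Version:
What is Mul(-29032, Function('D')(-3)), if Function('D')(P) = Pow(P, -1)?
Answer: Rational(29032, 3) ≈ 9677.3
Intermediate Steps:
Mul(-29032, Function('D')(-3)) = Mul(-29032, Pow(-3, -1)) = Mul(-29032, Rational(-1, 3)) = Rational(29032, 3)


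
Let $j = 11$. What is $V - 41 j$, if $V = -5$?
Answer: $-456$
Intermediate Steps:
$V - 41 j = -5 - 451 = -456$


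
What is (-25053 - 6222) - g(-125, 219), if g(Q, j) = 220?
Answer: -31495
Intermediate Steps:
(-25053 - 6222) - g(-125, 219) = (-25053 - 6222) - 1*220 = -31275 - 220 = -31495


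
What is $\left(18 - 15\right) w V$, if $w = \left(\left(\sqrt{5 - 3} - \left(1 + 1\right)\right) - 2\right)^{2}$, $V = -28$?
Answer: $-1512 + 672 \sqrt{2} \approx -561.65$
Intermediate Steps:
$w = \left(-4 + \sqrt{2}\right)^{2}$ ($w = \left(\left(\sqrt{2} - 2\right) - 2\right)^{2} = \left(\left(-2 + \sqrt{2}\right) - 2\right)^{2} = \left(-4 + \sqrt{2}\right)^{2} \approx 6.6863$)
$\left(18 - 15\right) w V = \left(18 - 15\right) \left(4 - \sqrt{2}\right)^{2} \left(-28\right) = 3 \left(4 - \sqrt{2}\right)^{2} \left(-28\right) = - 84 \left(4 - \sqrt{2}\right)^{2}$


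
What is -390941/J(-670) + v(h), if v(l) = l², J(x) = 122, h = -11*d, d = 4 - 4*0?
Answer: -154749/122 ≈ -1268.4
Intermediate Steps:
d = 4 (d = 4 + 0 = 4)
h = -44 (h = -11*4 = -44)
-390941/J(-670) + v(h) = -390941/122 + (-44)² = -390941*1/122 + 1936 = -390941/122 + 1936 = -154749/122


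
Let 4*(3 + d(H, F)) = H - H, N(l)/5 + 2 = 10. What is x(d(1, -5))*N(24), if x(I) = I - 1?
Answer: -160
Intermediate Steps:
N(l) = 40 (N(l) = -10 + 5*10 = -10 + 50 = 40)
d(H, F) = -3 (d(H, F) = -3 + (H - H)/4 = -3 + (1/4)*0 = -3 + 0 = -3)
x(I) = -1 + I
x(d(1, -5))*N(24) = (-1 - 3)*40 = -4*40 = -160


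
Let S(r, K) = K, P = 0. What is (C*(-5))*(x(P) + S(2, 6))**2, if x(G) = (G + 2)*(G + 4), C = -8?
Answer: 7840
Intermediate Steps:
x(G) = (2 + G)*(4 + G)
(C*(-5))*(x(P) + S(2, 6))**2 = (-8*(-5))*((8 + 0**2 + 6*0) + 6)**2 = 40*((8 + 0 + 0) + 6)**2 = 40*(8 + 6)**2 = 40*14**2 = 40*196 = 7840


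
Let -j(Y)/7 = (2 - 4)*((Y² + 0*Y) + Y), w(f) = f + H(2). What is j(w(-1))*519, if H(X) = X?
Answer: 14532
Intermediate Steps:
w(f) = 2 + f (w(f) = f + 2 = 2 + f)
j(Y) = 14*Y + 14*Y² (j(Y) = -7*(2 - 4)*((Y² + 0*Y) + Y) = -(-14)*((Y² + 0) + Y) = -(-14)*(Y² + Y) = -(-14)*(Y + Y²) = -7*(-2*Y - 2*Y²) = 14*Y + 14*Y²)
j(w(-1))*519 = (14*(2 - 1)*(1 + (2 - 1)))*519 = (14*1*(1 + 1))*519 = (14*1*2)*519 = 28*519 = 14532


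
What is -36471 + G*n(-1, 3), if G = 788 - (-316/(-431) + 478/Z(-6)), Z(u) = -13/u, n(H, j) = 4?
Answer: -191647221/5603 ≈ -34204.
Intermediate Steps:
G = 3174948/5603 (G = 788 - (-316/(-431) + 478/((-13/(-6)))) = 788 - (-316*(-1/431) + 478/((-13*(-⅙)))) = 788 - (316/431 + 478/(13/6)) = 788 - (316/431 + 478*(6/13)) = 788 - (316/431 + 2868/13) = 788 - 1*1240216/5603 = 788 - 1240216/5603 = 3174948/5603 ≈ 566.65)
-36471 + G*n(-1, 3) = -36471 + (3174948/5603)*4 = -36471 + 12699792/5603 = -191647221/5603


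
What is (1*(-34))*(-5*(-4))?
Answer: -680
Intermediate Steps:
(1*(-34))*(-5*(-4)) = -34*20 = -680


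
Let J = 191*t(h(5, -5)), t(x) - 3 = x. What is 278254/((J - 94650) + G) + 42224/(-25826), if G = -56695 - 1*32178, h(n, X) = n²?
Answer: -7354724502/2300773775 ≈ -3.1966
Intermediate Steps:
t(x) = 3 + x
J = 5348 (J = 191*(3 + 5²) = 191*(3 + 25) = 191*28 = 5348)
G = -88873 (G = -56695 - 32178 = -88873)
278254/((J - 94650) + G) + 42224/(-25826) = 278254/((5348 - 94650) - 88873) + 42224/(-25826) = 278254/(-89302 - 88873) + 42224*(-1/25826) = 278254/(-178175) - 21112/12913 = 278254*(-1/178175) - 21112/12913 = -278254/178175 - 21112/12913 = -7354724502/2300773775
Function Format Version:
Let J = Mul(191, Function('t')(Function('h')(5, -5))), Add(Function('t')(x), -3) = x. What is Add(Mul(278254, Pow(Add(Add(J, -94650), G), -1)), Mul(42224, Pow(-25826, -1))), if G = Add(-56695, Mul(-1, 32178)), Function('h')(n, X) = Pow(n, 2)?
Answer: Rational(-7354724502, 2300773775) ≈ -3.1966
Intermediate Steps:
Function('t')(x) = Add(3, x)
J = 5348 (J = Mul(191, Add(3, Pow(5, 2))) = Mul(191, Add(3, 25)) = Mul(191, 28) = 5348)
G = -88873 (G = Add(-56695, -32178) = -88873)
Add(Mul(278254, Pow(Add(Add(J, -94650), G), -1)), Mul(42224, Pow(-25826, -1))) = Add(Mul(278254, Pow(Add(Add(5348, -94650), -88873), -1)), Mul(42224, Pow(-25826, -1))) = Add(Mul(278254, Pow(Add(-89302, -88873), -1)), Mul(42224, Rational(-1, 25826))) = Add(Mul(278254, Pow(-178175, -1)), Rational(-21112, 12913)) = Add(Mul(278254, Rational(-1, 178175)), Rational(-21112, 12913)) = Add(Rational(-278254, 178175), Rational(-21112, 12913)) = Rational(-7354724502, 2300773775)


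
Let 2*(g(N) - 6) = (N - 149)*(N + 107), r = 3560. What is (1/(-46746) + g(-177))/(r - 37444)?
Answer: -533652335/1583941464 ≈ -0.33691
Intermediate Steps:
g(N) = 6 + (-149 + N)*(107 + N)/2 (g(N) = 6 + ((N - 149)*(N + 107))/2 = 6 + ((-149 + N)*(107 + N))/2 = 6 + (-149 + N)*(107 + N)/2)
(1/(-46746) + g(-177))/(r - 37444) = (1/(-46746) + (-15931/2 + (½)*(-177)² - 21*(-177)))/(3560 - 37444) = (-1/46746 + (-15931/2 + (½)*31329 + 3717))/(-33884) = (-1/46746 + (-15931/2 + 31329/2 + 3717))*(-1/33884) = (-1/46746 + 11416)*(-1/33884) = (533652335/46746)*(-1/33884) = -533652335/1583941464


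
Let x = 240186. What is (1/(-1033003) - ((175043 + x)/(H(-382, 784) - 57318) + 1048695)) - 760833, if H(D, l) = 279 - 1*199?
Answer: -106991579653457543/59127025714 ≈ -1.8095e+6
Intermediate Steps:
H(D, l) = 80 (H(D, l) = 279 - 199 = 80)
(1/(-1033003) - ((175043 + x)/(H(-382, 784) - 57318) + 1048695)) - 760833 = (1/(-1033003) - ((175043 + 240186)/(80 - 57318) + 1048695)) - 760833 = (-1/1033003 - (415229/(-57238) + 1048695)) - 760833 = (-1/1033003 - (415229*(-1/57238) + 1048695)) - 760833 = (-1/1033003 - (-415229/57238 + 1048695)) - 760833 = (-1/1033003 - 1*60024789181/57238) - 760833 = (-1/1033003 - 60024789181/57238) - 760833 = -62005787298397781/59127025714 - 760833 = -106991579653457543/59127025714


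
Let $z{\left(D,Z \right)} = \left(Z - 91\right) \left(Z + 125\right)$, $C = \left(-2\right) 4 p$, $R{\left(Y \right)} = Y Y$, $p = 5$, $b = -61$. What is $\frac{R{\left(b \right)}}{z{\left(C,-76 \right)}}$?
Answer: $- \frac{3721}{8183} \approx -0.45472$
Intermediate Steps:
$R{\left(Y \right)} = Y^{2}$
$C = -40$ ($C = \left(-2\right) 4 \cdot 5 = \left(-8\right) 5 = -40$)
$z{\left(D,Z \right)} = \left(-91 + Z\right) \left(125 + Z\right)$
$\frac{R{\left(b \right)}}{z{\left(C,-76 \right)}} = \frac{\left(-61\right)^{2}}{-11375 + \left(-76\right)^{2} + 34 \left(-76\right)} = \frac{3721}{-11375 + 5776 - 2584} = \frac{3721}{-8183} = 3721 \left(- \frac{1}{8183}\right) = - \frac{3721}{8183}$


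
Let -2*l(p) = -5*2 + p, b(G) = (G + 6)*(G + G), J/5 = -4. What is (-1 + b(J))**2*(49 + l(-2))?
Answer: 17186455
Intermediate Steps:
J = -20 (J = 5*(-4) = -20)
b(G) = 2*G*(6 + G) (b(G) = (6 + G)*(2*G) = 2*G*(6 + G))
l(p) = 5 - p/2 (l(p) = -(-5*2 + p)/2 = -(-10 + p)/2 = 5 - p/2)
(-1 + b(J))**2*(49 + l(-2)) = (-1 + 2*(-20)*(6 - 20))**2*(49 + (5 - 1/2*(-2))) = (-1 + 2*(-20)*(-14))**2*(49 + (5 + 1)) = (-1 + 560)**2*(49 + 6) = 559**2*55 = 312481*55 = 17186455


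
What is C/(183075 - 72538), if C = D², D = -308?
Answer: 13552/15791 ≈ 0.85821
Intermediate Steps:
C = 94864 (C = (-308)² = 94864)
C/(183075 - 72538) = 94864/(183075 - 72538) = 94864/110537 = 94864*(1/110537) = 13552/15791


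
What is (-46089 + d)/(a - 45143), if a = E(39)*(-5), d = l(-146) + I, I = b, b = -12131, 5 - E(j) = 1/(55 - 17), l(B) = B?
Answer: 316844/245197 ≈ 1.2922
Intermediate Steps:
E(j) = 189/38 (E(j) = 5 - 1/(55 - 17) = 5 - 1/38 = 189/38)
I = -12131
d = -12277 (d = -146 - 12131 = -12277)
a = -945/38 (a = (189/38)*(-5) = -945/38 ≈ -24.868)
(-46089 + d)/(a - 45143) = (-46089 - 12277)/(-945/38 - 45143) = -58366/(-1716379/38) = -58366*(-38/1716379) = 316844/245197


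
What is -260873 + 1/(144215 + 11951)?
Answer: -40739492917/156166 ≈ -2.6087e+5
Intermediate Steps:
-260873 + 1/(144215 + 11951) = -260873 + 1/156166 = -40739492917/156166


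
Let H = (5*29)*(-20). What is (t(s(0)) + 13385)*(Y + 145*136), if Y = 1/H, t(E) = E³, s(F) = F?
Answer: 153092273323/580 ≈ 2.6395e+8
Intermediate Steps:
H = -2900 (H = 145*(-20) = -2900)
Y = -1/2900 (Y = 1/(-2900) = -1/2900 ≈ -0.00034483)
(t(s(0)) + 13385)*(Y + 145*136) = (0³ + 13385)*(-1/2900 + 145*136) = (0 + 13385)*(-1/2900 + 19720) = 13385*(57187999/2900) = 153092273323/580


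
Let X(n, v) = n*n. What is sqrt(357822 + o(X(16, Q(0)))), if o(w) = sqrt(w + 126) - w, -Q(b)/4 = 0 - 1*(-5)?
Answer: sqrt(357566 + sqrt(382)) ≈ 597.98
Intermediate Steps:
Q(b) = -20 (Q(b) = -4*(0 - 1*(-5)) = -4*(0 + 5) = -4*5 = -20)
X(n, v) = n**2
o(w) = sqrt(126 + w) - w
sqrt(357822 + o(X(16, Q(0)))) = sqrt(357822 + (sqrt(126 + 16**2) - 1*16**2)) = sqrt(357822 + (sqrt(126 + 256) - 1*256)) = sqrt(357822 + (sqrt(382) - 256)) = sqrt(357822 + (-256 + sqrt(382))) = sqrt(357566 + sqrt(382))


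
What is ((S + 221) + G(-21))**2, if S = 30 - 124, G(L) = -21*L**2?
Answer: 83429956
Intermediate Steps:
S = -94
((S + 221) + G(-21))**2 = ((-94 + 221) - 21*(-21)**2)**2 = (127 - 21*441)**2 = (127 - 9261)**2 = (-9134)**2 = 83429956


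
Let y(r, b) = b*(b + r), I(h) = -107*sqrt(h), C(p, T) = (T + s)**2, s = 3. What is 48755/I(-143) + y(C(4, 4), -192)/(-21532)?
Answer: -6864/5383 + 48755*I*sqrt(143)/15301 ≈ -1.2751 + 38.104*I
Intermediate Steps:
C(p, T) = (3 + T)**2 (C(p, T) = (T + 3)**2 = (3 + T)**2)
48755/I(-143) + y(C(4, 4), -192)/(-21532) = 48755/((-107*I*sqrt(143))) - 192*(-192 + (3 + 4)**2)/(-21532) = 48755/((-107*I*sqrt(143))) - 192*(-192 + 7**2)*(-1/21532) = 48755/((-107*I*sqrt(143))) - 192*(-192 + 49)*(-1/21532) = 48755*(I*sqrt(143)/15301) - 192*(-143)*(-1/21532) = 48755*I*sqrt(143)/15301 + 27456*(-1/21532) = 48755*I*sqrt(143)/15301 - 6864/5383 = -6864/5383 + 48755*I*sqrt(143)/15301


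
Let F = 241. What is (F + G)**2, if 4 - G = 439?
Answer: 37636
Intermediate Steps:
G = -435 (G = 4 - 1*439 = 4 - 439 = -435)
(F + G)**2 = (241 - 435)**2 = (-194)**2 = 37636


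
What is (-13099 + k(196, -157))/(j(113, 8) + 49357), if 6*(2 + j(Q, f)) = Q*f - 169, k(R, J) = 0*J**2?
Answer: -26198/98955 ≈ -0.26475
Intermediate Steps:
k(R, J) = 0
j(Q, f) = -181/6 + Q*f/6 (j(Q, f) = -2 + (Q*f - 169)/6 = -2 + (-169 + Q*f)/6 = -2 + (-169/6 + Q*f/6) = -181/6 + Q*f/6)
(-13099 + k(196, -157))/(j(113, 8) + 49357) = (-13099 + 0)/((-181/6 + (1/6)*113*8) + 49357) = -13099/((-181/6 + 452/3) + 49357) = -13099/(241/2 + 49357) = -13099/98955/2 = -13099*2/98955 = -26198/98955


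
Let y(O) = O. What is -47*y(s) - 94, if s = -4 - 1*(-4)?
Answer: -94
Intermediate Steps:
s = 0 (s = -4 + 4 = 0)
-47*y(s) - 94 = -47*0 - 94 = 0 - 94 = -94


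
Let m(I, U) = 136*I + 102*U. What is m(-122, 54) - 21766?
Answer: -32850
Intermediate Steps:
m(I, U) = 102*U + 136*I
m(-122, 54) - 21766 = (102*54 + 136*(-122)) - 21766 = (5508 - 16592) - 21766 = -11084 - 21766 = -32850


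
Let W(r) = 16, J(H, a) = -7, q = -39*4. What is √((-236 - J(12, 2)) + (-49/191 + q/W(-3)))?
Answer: 3*I*√3875199/382 ≈ 15.46*I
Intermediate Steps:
q = -156
√((-236 - J(12, 2)) + (-49/191 + q/W(-3))) = √((-236 - 1*(-7)) + (-49/191 - 156/16)) = √((-236 + 7) + (-49*1/191 - 156*1/16)) = √(-229 + (-49/191 - 39/4)) = √(-229 - 7645/764) = √(-182601/764) = 3*I*√3875199/382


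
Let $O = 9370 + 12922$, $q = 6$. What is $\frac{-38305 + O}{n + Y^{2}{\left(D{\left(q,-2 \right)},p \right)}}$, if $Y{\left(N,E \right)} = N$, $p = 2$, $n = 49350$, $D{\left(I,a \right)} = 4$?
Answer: $- \frac{16013}{49366} \approx -0.32437$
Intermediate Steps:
$O = 22292$
$\frac{-38305 + O}{n + Y^{2}{\left(D{\left(q,-2 \right)},p \right)}} = \frac{-38305 + 22292}{49350 + 4^{2}} = - \frac{16013}{49350 + 16} = - \frac{16013}{49366}$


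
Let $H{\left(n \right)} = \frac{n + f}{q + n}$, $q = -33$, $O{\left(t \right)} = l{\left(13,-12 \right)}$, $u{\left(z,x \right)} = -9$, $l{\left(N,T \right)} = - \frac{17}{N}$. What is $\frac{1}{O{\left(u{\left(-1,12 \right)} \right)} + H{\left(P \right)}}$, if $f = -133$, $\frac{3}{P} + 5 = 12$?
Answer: $\frac{741}{2047} \approx 0.36199$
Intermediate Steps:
$P = \frac{3}{7}$ ($P = \frac{3}{-5 + 12} = \frac{3}{7} \approx 0.42857$)
$O{\left(t \right)} = - \frac{17}{13}$
$H{\left(n \right)} = \frac{-133 + n}{-33 + n}$ ($H{\left(n \right)} = \frac{n - 133}{-33 + n} = \frac{-133 + n}{-33 + n}$)
$\frac{1}{O{\left(u{\left(-1,12 \right)} \right)} + H{\left(P \right)}} = \frac{1}{- \frac{17}{13} + \frac{-133 + \frac{3}{7}}{-33 + \frac{3}{7}}} = \frac{1}{- \frac{17}{13} + \frac{1}{- \frac{228}{7}} \left(- \frac{928}{7}\right)} = \frac{1}{- \frac{17}{13} - - \frac{232}{57}} = \frac{1}{- \frac{17}{13} + \frac{232}{57}} = \frac{1}{\frac{2047}{741}} = \frac{741}{2047}$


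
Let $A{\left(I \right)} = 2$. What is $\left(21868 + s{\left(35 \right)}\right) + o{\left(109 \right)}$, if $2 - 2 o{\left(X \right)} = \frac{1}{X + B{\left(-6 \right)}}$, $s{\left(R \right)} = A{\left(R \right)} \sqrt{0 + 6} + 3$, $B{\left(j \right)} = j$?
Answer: $\frac{4505631}{206} + 2 \sqrt{6} \approx 21877.0$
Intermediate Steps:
$s{\left(R \right)} = 3 + 2 \sqrt{6}$ ($s{\left(R \right)} = 2 \sqrt{0 + 6} + 3 = 2 \sqrt{6} + 3 = 3 + 2 \sqrt{6}$)
$o{\left(X \right)} = 1 - \frac{1}{2 \left(-6 + X\right)}$ ($o{\left(X \right)} = 1 - \frac{1}{2 \left(X - 6\right)} = 1 - \frac{1}{2 \left(-6 + X\right)}$)
$\left(21868 + s{\left(35 \right)}\right) + o{\left(109 \right)} = \left(21868 + \left(3 + 2 \sqrt{6}\right)\right) + \frac{- \frac{13}{2} + 109}{-6 + 109} = \left(21871 + 2 \sqrt{6}\right) + \frac{1}{103} \cdot \frac{205}{2} = \left(21871 + 2 \sqrt{6}\right) + \frac{205}{206} = \frac{4505631}{206} + 2 \sqrt{6}$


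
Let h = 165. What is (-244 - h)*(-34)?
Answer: 13906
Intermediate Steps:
(-244 - h)*(-34) = (-244 - 1*165)*(-34) = (-244 - 165)*(-34) = -409*(-34) = 13906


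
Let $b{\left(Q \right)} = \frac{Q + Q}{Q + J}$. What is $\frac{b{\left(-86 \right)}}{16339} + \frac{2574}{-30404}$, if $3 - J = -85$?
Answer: $- \frac{2030515}{22580498} \approx -0.089923$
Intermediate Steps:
$J = 88$ ($J = 3 - -85 = 3 + 85 = 88$)
$b{\left(Q \right)} = \frac{2 Q}{88 + Q}$ ($b{\left(Q \right)} = \frac{Q + Q}{Q + 88} = \frac{2 Q}{88 + Q}$)
$\frac{b{\left(-86 \right)}}{16339} + \frac{2574}{-30404} = \frac{2 \left(-86\right) \frac{1}{88 - 86}}{16339} + \frac{2574}{-30404} = 2 \left(-86\right) \frac{1}{2} \cdot \frac{1}{16339} + 2574 \left(- \frac{1}{30404}\right) = 2 \left(-86\right) \frac{1}{2} \cdot \frac{1}{16339} - \frac{117}{1382} = \left(-86\right) \frac{1}{16339} - \frac{117}{1382} = - \frac{86}{16339} - \frac{117}{1382} = - \frac{2030515}{22580498}$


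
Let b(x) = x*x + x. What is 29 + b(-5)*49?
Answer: 1009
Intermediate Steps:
b(x) = x + x**2 (b(x) = x**2 + x = x + x**2)
29 + b(-5)*49 = 29 - 5*(1 - 5)*49 = 29 - 5*(-4)*49 = 29 + 20*49 = 29 + 980 = 1009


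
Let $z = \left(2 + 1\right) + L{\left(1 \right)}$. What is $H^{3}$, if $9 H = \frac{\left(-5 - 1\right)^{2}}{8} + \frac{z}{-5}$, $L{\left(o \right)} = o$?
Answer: $\frac{50653}{729000} \approx 0.069483$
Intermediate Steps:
$z = 4$ ($z = \left(2 + 1\right) + 1 = 3 + 1 = 4$)
$H = \frac{37}{90}$ ($H = \frac{\frac{\left(-5 - 1\right)^{2}}{8} + \frac{4}{-5}}{9} = \frac{\left(-5 - 1\right)^{2} \cdot \frac{1}{8} + 4 \left(- \frac{1}{5}\right)}{9} = \frac{\left(-6\right)^{2} \cdot \frac{1}{8} - \frac{4}{5}}{9} = \frac{36 \cdot \frac{1}{8} - \frac{4}{5}}{9} = \frac{\frac{9}{2} - \frac{4}{5}}{9} = \frac{1}{9} \cdot \frac{37}{10} = \frac{37}{90} \approx 0.41111$)
$H^{3} = \left(\frac{37}{90}\right)^{3} = \frac{50653}{729000}$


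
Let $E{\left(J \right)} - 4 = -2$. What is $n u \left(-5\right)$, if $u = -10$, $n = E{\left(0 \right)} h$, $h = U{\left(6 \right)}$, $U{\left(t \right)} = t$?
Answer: $600$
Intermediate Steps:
$h = 6$
$E{\left(J \right)} = 2$ ($E{\left(J \right)} = 4 - 2 = 2$)
$n = 12$ ($n = 2 \cdot 6 = 12$)
$n u \left(-5\right) = 12 \left(-10\right) \left(-5\right) = \left(-120\right) \left(-5\right) = 600$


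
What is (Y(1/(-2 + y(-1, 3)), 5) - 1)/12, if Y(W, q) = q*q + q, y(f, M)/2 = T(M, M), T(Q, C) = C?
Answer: 29/12 ≈ 2.4167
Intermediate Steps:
y(f, M) = 2*M
Y(W, q) = q + q² (Y(W, q) = q² + q = q + q²)
(Y(1/(-2 + y(-1, 3)), 5) - 1)/12 = (5*(1 + 5) - 1)/12 = (5*6 - 1)*(1/12) = (30 - 1)*(1/12) = 29*(1/12) = 29/12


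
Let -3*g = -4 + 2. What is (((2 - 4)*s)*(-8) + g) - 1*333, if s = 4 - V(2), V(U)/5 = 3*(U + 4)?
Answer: -5125/3 ≈ -1708.3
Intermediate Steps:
V(U) = 60 + 15*U (V(U) = 5*(3*(U + 4)) = 5*(3*(4 + U)) = 5*(12 + 3*U) = 60 + 15*U)
g = ⅔ (g = -(-4 + 2)/3 = -⅓*(-2) = ⅔ ≈ 0.66667)
s = -86 (s = 4 - (60 + 15*2) = 4 - (60 + 30) = 4 - 1*90 = 4 - 90 = -86)
(((2 - 4)*s)*(-8) + g) - 1*333 = (((2 - 4)*(-86))*(-8) + ⅔) - 1*333 = (-2*(-86)*(-8) + ⅔) - 333 = (172*(-8) + ⅔) - 333 = (-1376 + ⅔) - 333 = -4126/3 - 333 = -5125/3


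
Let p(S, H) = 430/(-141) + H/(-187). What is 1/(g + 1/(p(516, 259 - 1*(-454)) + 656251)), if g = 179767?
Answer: 17303189174/3110542408268825 ≈ 5.5628e-6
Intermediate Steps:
p(S, H) = -430/141 - H/187 (p(S, H) = 430*(-1/141) + H*(-1/187) = -430/141 - H/187)
1/(g + 1/(p(516, 259 - 1*(-454)) + 656251)) = 1/(179767 + 1/((-430/141 - (259 - 1*(-454))/187) + 656251)) = 1/(179767 + 1/((-430/141 - (259 + 454)/187) + 656251)) = 1/(179767 + 1/((-430/141 - 1/187*713) + 656251)) = 1/(179767 + 1/((-430/141 - 713/187) + 656251)) = 1/(179767 + 1/(-180943/26367 + 656251)) = 1/(179767 + 1/(17303189174/26367)) = 1/(179767 + 26367/17303189174) = 1/(3110542408268825/17303189174) = 17303189174/3110542408268825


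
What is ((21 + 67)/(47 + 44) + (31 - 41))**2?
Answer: 675684/8281 ≈ 81.594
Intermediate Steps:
((21 + 67)/(47 + 44) + (31 - 41))**2 = (88/91 - 10)**2 = (-822/91)**2 = 675684/8281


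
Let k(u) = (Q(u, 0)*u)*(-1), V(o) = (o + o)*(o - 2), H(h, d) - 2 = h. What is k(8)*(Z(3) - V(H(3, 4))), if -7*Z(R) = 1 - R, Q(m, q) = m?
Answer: 13312/7 ≈ 1901.7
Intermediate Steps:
H(h, d) = 2 + h
V(o) = 2*o*(-2 + o) (V(o) = (2*o)*(-2 + o) = 2*o*(-2 + o))
Z(R) = -⅐ + R/7 (Z(R) = -(1 - R)/7 = -⅐ + R/7)
k(u) = -u² (k(u) = (u*u)*(-1) = u²*(-1) = -u²)
k(8)*(Z(3) - V(H(3, 4))) = (-1*8²)*((-⅐ + (⅐)*3) - 2*(2 + 3)*(-2 + (2 + 3))) = (-1*64)*((-⅐ + 3/7) - 2*5*(-2 + 5)) = -64*(2/7 - 2*5*3) = -64*(2/7 - 1*30) = -64*(2/7 - 30) = -64*(-208/7) = 13312/7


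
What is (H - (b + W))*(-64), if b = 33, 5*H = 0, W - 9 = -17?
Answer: 1600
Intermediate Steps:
W = -8 (W = 9 - 17 = -8)
H = 0 (H = (1/5)*0 = 0)
(H - (b + W))*(-64) = (0 - (33 - 8))*(-64) = (0 - 1*25)*(-64) = (0 - 25)*(-64) = -25*(-64) = 1600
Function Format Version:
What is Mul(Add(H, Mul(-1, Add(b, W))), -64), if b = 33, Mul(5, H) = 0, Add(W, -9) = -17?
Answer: 1600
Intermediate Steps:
W = -8 (W = Add(9, -17) = -8)
H = 0 (H = Mul(Rational(1, 5), 0) = 0)
Mul(Add(H, Mul(-1, Add(b, W))), -64) = Mul(Add(0, Mul(-1, Add(33, -8))), -64) = Mul(Add(0, Mul(-1, 25)), -64) = Mul(Add(0, -25), -64) = Mul(-25, -64) = 1600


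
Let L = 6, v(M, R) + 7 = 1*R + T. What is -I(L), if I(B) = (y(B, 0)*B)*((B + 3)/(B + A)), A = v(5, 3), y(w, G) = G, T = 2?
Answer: 0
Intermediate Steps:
v(M, R) = -5 + R (v(M, R) = -7 + (1*R + 2) = -7 + (R + 2) = -7 + (2 + R) = -5 + R)
A = -2 (A = -5 + 3 = -2)
I(B) = 0 (I(B) = (0*B)*((B + 3)/(B - 2)) = 0*((3 + B)/(-2 + B)) = 0)
-I(L) = -1*0 = 0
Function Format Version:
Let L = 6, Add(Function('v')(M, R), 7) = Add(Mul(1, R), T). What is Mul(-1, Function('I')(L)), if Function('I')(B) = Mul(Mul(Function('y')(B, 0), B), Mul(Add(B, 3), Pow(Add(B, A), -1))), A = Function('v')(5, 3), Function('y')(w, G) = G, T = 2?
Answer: 0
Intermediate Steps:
Function('v')(M, R) = Add(-5, R) (Function('v')(M, R) = Add(-7, Add(Mul(1, R), 2)) = Add(-7, Add(R, 2)) = Add(-7, Add(2, R)) = Add(-5, R))
A = -2 (A = Add(-5, 3) = -2)
Function('I')(B) = 0 (Function('I')(B) = Mul(Mul(0, B), Mul(Add(B, 3), Pow(Add(B, -2), -1))) = Mul(0, Mul(Add(3, B), Pow(Add(-2, B), -1))) = Mul(0, Mul(Pow(Add(-2, B), -1), Add(3, B))) = 0)
Mul(-1, Function('I')(L)) = Mul(-1, 0) = 0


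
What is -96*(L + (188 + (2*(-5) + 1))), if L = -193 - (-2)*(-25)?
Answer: 6144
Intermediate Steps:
L = -243 (L = -193 - 1*50 = -193 - 50 = -243)
-96*(L + (188 + (2*(-5) + 1))) = -96*(-243 + (188 + (2*(-5) + 1))) = -96*(-243 + (188 + (-10 + 1))) = -96*(-243 + (188 - 9)) = -96*(-243 + 179) = -96*(-64) = 6144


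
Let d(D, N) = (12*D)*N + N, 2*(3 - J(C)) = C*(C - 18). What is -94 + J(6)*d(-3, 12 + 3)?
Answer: -20569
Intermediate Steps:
J(C) = 3 - C*(-18 + C)/2 (J(C) = 3 - C*(C - 18)/2 = 3 - C*(-18 + C)/2)
d(D, N) = N + 12*D*N (d(D, N) = 12*D*N + N = N + 12*D*N)
-94 + J(6)*d(-3, 12 + 3) = -94 + (3 + 9*6 - ½*6²)*((12 + 3)*(1 + 12*(-3))) = -94 + (3 + 54 - ½*36)*(15*(1 - 36)) = -94 + (3 + 54 - 18)*(15*(-35)) = -94 + 39*(-525) = -94 - 20475 = -20569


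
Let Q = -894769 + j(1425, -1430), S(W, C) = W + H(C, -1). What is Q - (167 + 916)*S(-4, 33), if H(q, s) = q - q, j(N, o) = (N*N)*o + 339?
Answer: -2904683848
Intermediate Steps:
j(N, o) = 339 + o*N² (j(N, o) = N²*o + 339 = o*N² + 339 = 339 + o*N²)
H(q, s) = 0
S(W, C) = W (S(W, C) = W + 0 = W)
Q = -2904688180 (Q = -894769 + (339 - 1430*1425²) = -894769 + (339 - 1430*2030625) = -894769 + (339 - 2903793750) = -894769 - 2903793411 = -2904688180)
Q - (167 + 916)*S(-4, 33) = -2904688180 - (167 + 916)*(-4) = -2904688180 - 1083*(-4) = -2904688180 - 1*(-4332) = -2904688180 + 4332 = -2904683848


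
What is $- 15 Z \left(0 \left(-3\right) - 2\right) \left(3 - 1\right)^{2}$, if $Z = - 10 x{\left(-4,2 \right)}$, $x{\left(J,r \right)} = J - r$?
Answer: $7200$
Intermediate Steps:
$Z = 60$ ($Z = - 10 \left(-4 - 2\right) = \left(-10\right) \left(-6\right) = 60$)
$- 15 Z \left(0 \left(-3\right) - 2\right) \left(3 - 1\right)^{2} = \left(-15\right) 60 \left(0 \left(-3\right) - 2\right) \left(3 - 1\right)^{2} = - 900 \left(0 - 2\right) 2^{2} = - 900 \left(\left(-2\right) 4\right) = \left(-900\right) \left(-8\right) = 7200$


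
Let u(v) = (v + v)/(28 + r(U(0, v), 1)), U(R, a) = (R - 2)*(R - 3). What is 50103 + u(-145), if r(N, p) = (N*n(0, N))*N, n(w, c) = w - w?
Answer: 701297/14 ≈ 50093.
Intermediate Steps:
n(w, c) = 0
U(R, a) = (-3 + R)*(-2 + R) (U(R, a) = (-2 + R)*(-3 + R) = (-3 + R)*(-2 + R))
r(N, p) = 0 (r(N, p) = (N*0)*N = 0*N = 0)
u(v) = v/14 (u(v) = (v + v)/(28 + 0) = (2*v)/28 = (2*v)*(1/28) = v/14)
50103 + u(-145) = 50103 + (1/14)*(-145) = 50103 - 145/14 = 701297/14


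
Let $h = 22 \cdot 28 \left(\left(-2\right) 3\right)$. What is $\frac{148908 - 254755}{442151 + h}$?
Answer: $- \frac{105847}{438455} \approx -0.24141$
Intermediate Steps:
$h = -3696$ ($h = 616 \left(-6\right) = -3696$)
$\frac{148908 - 254755}{442151 + h} = \frac{148908 - 254755}{442151 - 3696} = - \frac{105847}{438455}$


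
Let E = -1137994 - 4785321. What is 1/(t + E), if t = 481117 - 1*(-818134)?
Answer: -1/4624064 ≈ -2.1626e-7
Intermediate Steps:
E = -5923315
t = 1299251 (t = 481117 + 818134 = 1299251)
1/(t + E) = 1/(1299251 - 5923315) = 1/(-4624064) = -1/4624064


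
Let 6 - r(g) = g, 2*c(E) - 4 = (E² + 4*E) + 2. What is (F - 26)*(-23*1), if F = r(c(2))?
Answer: 667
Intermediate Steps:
c(E) = 3 + E²/2 + 2*E (c(E) = 2 + ((E² + 4*E) + 2)/2 = 2 + (2 + E² + 4*E)/2 = 2 + (1 + E²/2 + 2*E) = 3 + E²/2 + 2*E)
r(g) = 6 - g
F = -3 (F = 6 - (3 + (½)*2² + 2*2) = 6 - (3 + (½)*4 + 4) = 6 - (3 + 2 + 4) = 6 - 1*9 = 6 - 9 = -3)
(F - 26)*(-23*1) = (-3 - 26)*(-23*1) = -29*(-23) = 667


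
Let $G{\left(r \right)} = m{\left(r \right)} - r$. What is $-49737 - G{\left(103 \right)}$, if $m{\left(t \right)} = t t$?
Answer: $-60243$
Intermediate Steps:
$m{\left(t \right)} = t^{2}$
$G{\left(r \right)} = r^{2} - r$
$-49737 - G{\left(103 \right)} = -49737 - 103 \left(-1 + 103\right) = -49737 - 103 \cdot 102 = -49737 - 10506 = -60243$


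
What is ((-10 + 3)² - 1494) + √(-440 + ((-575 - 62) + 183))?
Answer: -1445 + I*√894 ≈ -1445.0 + 29.9*I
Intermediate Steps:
((-10 + 3)² - 1494) + √(-440 + ((-575 - 62) + 183)) = ((-7)² - 1494) + √(-440 + (-637 + 183)) = (49 - 1494) + √(-440 - 454) = -1445 + √(-894) = -1445 + I*√894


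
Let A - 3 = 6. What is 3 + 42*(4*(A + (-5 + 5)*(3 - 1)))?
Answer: 1515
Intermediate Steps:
A = 9 (A = 3 + 6 = 9)
3 + 42*(4*(A + (-5 + 5)*(3 - 1))) = 3 + 42*(4*(9 + (-5 + 5)*(3 - 1))) = 3 + 42*(4*(9 + 0*2)) = 3 + 42*(4*(9 + 0)) = 3 + 42*(4*9) = 3 + 42*36 = 3 + 1512 = 1515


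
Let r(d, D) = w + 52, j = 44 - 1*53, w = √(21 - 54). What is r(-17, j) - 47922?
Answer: -47870 + I*√33 ≈ -47870.0 + 5.7446*I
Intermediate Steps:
w = I*√33 (w = √(-33) = I*√33 ≈ 5.7446*I)
j = -9 (j = 44 - 53 = -9)
r(d, D) = 52 + I*√33 (r(d, D) = I*√33 + 52 = 52 + I*√33)
r(-17, j) - 47922 = (52 + I*√33) - 47922 = -47870 + I*√33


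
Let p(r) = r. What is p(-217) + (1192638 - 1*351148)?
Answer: 841273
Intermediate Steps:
p(-217) + (1192638 - 1*351148) = -217 + (1192638 - 1*351148) = -217 + (1192638 - 351148) = -217 + 841490 = 841273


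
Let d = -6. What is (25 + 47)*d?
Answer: -432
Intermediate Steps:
(25 + 47)*d = (25 + 47)*(-6) = 72*(-6) = -432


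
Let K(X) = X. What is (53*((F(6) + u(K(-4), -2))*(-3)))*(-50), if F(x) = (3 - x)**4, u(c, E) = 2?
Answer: 659850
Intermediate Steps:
(53*((F(6) + u(K(-4), -2))*(-3)))*(-50) = (53*(((-3 + 6)**4 + 2)*(-3)))*(-50) = (53*((3**4 + 2)*(-3)))*(-50) = (53*((81 + 2)*(-3)))*(-50) = (53*(83*(-3)))*(-50) = (53*(-249))*(-50) = -13197*(-50) = 659850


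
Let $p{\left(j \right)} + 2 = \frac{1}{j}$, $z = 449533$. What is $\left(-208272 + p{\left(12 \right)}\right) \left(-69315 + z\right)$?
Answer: $- \frac{475136952283}{6} \approx -7.919 \cdot 10^{10}$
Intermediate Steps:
$p{\left(j \right)} = -2 + \frac{1}{j}$
$\left(-208272 + p{\left(12 \right)}\right) \left(-69315 + z\right) = \left(-208272 - \left(2 - \frac{1}{12}\right)\right) \left(-69315 + 449533\right) = \left(-208272 + \left(-2 + \frac{1}{12}\right)\right) 380218 = \left(-208272 - \frac{23}{12}\right) 380218 = \left(- \frac{2499287}{12}\right) 380218 = - \frac{475136952283}{6}$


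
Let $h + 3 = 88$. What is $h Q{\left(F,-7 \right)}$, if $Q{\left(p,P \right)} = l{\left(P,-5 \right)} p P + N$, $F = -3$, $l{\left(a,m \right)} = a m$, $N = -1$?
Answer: $62390$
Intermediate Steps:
$h = 85$ ($h = -3 + 88 = 85$)
$Q{\left(p,P \right)} = -1 - 5 p P^{2}$ ($Q{\left(p,P \right)} = P \left(-5\right) p P - 1 = - 5 P p P - 1 = - 5 p P^{2} - 1 = -1 - 5 p P^{2}$)
$h Q{\left(F,-7 \right)} = 85 \left(-1 - - 15 \left(-7\right)^{2}\right) = 85 \left(-1 - \left(-15\right) 49\right) = 85 \left(-1 + 735\right) = 85 \cdot 734 = 62390$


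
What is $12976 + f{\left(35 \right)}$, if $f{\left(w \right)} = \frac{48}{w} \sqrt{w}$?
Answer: $12976 + \frac{48 \sqrt{35}}{35} \approx 12984.0$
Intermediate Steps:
$f{\left(w \right)} = \frac{48}{\sqrt{w}}$
$12976 + f{\left(35 \right)} = 12976 + \frac{48}{\sqrt{35}} = 12976 + 48 \frac{\sqrt{35}}{35} = 12976 + \frac{48 \sqrt{35}}{35}$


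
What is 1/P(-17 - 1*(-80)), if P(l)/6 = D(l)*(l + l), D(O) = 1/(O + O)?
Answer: ⅙ ≈ 0.16667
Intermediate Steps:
D(O) = 1/(2*O)
P(l) = 6 (P(l) = 6*((1/(2*l))*(l + l)) = 6*((1/(2*l))*(2*l)) = 6*1 = 6)
1/P(-17 - 1*(-80)) = 1/6 = ⅙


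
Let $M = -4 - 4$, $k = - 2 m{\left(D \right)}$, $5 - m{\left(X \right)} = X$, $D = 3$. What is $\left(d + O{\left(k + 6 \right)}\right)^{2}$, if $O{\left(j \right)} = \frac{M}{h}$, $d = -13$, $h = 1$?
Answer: $441$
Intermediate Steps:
$m{\left(X \right)} = 5 - X$
$k = -4$ ($k = - 2 \left(5 - 3\right) = \left(-2\right) 2 = -4$)
$M = -8$
$O{\left(j \right)} = -8$ ($O{\left(j \right)} = - \frac{8}{1} = \left(-8\right) 1 = -8$)
$\left(d + O{\left(k + 6 \right)}\right)^{2} = \left(-13 - 8\right)^{2} = \left(-21\right)^{2} = 441$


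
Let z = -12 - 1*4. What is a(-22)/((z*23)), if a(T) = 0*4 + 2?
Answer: -1/184 ≈ -0.0054348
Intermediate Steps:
z = -16 (z = -12 - 4 = -16)
a(T) = 2 (a(T) = 0 + 2 = 2)
a(-22)/((z*23)) = 2/((-16*23)) = 2/(-368) = 2*(-1/368) = -1/184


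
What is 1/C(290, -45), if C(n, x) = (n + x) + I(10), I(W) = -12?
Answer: 1/233 ≈ 0.0042918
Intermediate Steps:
C(n, x) = -12 + n + x (C(n, x) = (n + x) - 12 = -12 + n + x)
1/C(290, -45) = 1/(-12 + 290 - 45) = 1/233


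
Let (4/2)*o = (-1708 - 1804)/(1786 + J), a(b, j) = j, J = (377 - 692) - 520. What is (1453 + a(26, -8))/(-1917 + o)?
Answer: -1374195/1824823 ≈ -0.75306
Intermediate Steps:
J = -835 (J = -315 - 520 = -835)
o = -1756/951 (o = ((-1708 - 1804)/(1786 - 835))/2 = (-3512/951)/2 = (-3512*1/951)/2 = (1/2)*(-3512/951) = -1756/951 ≈ -1.8465)
(1453 + a(26, -8))/(-1917 + o) = (1453 - 8)/(-1917 - 1756/951) = 1445/(-1824823/951) = 1445*(-951/1824823) = -1374195/1824823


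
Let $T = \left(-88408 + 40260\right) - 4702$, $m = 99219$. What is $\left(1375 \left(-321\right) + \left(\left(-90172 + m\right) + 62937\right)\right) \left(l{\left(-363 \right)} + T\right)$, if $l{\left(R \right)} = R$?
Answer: $19656403283$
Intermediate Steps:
$T = -52850$ ($T = -48148 - 4702 = -52850$)
$\left(1375 \left(-321\right) + \left(\left(-90172 + m\right) + 62937\right)\right) \left(l{\left(-363 \right)} + T\right) = \left(1375 \left(-321\right) + \left(\left(-90172 + 99219\right) + 62937\right)\right) \left(-363 - 52850\right) = \left(-441375 + \left(9047 + 62937\right)\right) \left(-53213\right) = \left(-441375 + 71984\right) \left(-53213\right) = \left(-369391\right) \left(-53213\right) = 19656403283$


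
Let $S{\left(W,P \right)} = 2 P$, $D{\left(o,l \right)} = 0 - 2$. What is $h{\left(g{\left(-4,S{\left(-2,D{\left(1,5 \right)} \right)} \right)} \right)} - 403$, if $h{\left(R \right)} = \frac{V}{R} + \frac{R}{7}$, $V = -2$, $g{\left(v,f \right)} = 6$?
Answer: $- \frac{8452}{21} \approx -402.48$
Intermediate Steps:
$D{\left(o,l \right)} = -2$ ($D{\left(o,l \right)} = 0 - 2 = -2$)
$h{\left(R \right)} = - \frac{2}{R} + \frac{R}{7}$
$h{\left(g{\left(-4,S{\left(-2,D{\left(1,5 \right)} \right)} \right)} \right)} - 403 = \left(- \frac{2}{6} + \frac{1}{7} \cdot 6\right) - 403 = \left(\left(-2\right) \frac{1}{6} + \frac{6}{7}\right) - 403 = \left(- \frac{1}{3} + \frac{6}{7}\right) - 403 = \frac{11}{21} - 403 = - \frac{8452}{21}$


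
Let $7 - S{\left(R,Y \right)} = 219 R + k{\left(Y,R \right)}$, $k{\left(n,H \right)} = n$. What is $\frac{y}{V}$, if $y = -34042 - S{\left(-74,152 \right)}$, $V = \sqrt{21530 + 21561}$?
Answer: $- \frac{50103 \sqrt{43091}}{43091} \approx -241.36$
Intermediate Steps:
$V = \sqrt{43091} \approx 207.58$
$S{\left(R,Y \right)} = 7 - Y - 219 R$ ($S{\left(R,Y \right)} = 7 - \left(219 R + Y\right) = 7 - \left(Y + 219 R\right) = 7 - Y - 219 R$)
$y = -50103$ ($y = -34042 - \left(7 - 152 - -16206\right) = -34042 - \left(7 - 152 + 16206\right) = -34042 - 16061 = -50103$)
$\frac{y}{V} = - \frac{50103}{\sqrt{43091}} = - 50103 \frac{\sqrt{43091}}{43091} = - \frac{50103 \sqrt{43091}}{43091}$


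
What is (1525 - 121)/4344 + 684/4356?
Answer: 21035/43802 ≈ 0.48023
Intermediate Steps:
(1525 - 121)/4344 + 684/4356 = 1404*(1/4344) + 684*(1/4356) = 117/362 + 19/121 = 21035/43802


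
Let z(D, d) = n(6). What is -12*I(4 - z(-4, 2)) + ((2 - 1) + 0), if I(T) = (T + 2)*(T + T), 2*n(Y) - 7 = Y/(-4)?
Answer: -193/2 ≈ -96.500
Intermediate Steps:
n(Y) = 7/2 - Y/8 (n(Y) = 7/2 + (Y/(-4))/2 = 7/2 + (Y*(-¼))/2 = 7/2 + (-Y/4)/2 = 7/2 - Y/8)
z(D, d) = 11/4 (z(D, d) = 7/2 - ⅛*6 = 7/2 - ¾ = 11/4)
I(T) = 2*T*(2 + T) (I(T) = (2 + T)*(2*T) = 2*T*(2 + T))
-12*I(4 - z(-4, 2)) + ((2 - 1) + 0) = -24*(4 - 1*11/4)*(2 + (4 - 1*11/4)) + ((2 - 1) + 0) = -24*(4 - 11/4)*(2 + (4 - 11/4)) + (1 + 0) = -24*5*(2 + 5/4)/4 + 1 = -24*5*13/(4*4) + 1 = -12*65/8 + 1 = -195/2 + 1 = -193/2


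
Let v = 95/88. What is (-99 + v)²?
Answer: 74252689/7744 ≈ 9588.4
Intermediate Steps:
v = 95/88 (v = 95*(1/88) = 95/88 ≈ 1.0795)
(-99 + v)² = (-99 + 95/88)² = (-8617/88)² = 74252689/7744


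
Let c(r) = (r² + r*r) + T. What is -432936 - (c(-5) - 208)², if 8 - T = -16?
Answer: -450892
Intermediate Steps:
T = 24 (T = 8 - 1*(-16) = 8 + 16 = 24)
c(r) = 24 + 2*r² (c(r) = (r² + r*r) + 24 = (r² + r²) + 24 = 2*r² + 24 = 24 + 2*r²)
-432936 - (c(-5) - 208)² = -432936 - ((24 + 2*(-5)²) - 208)² = -432936 - ((24 + 2*25) - 208)² = -432936 - ((24 + 50) - 208)² = -432936 - (74 - 208)² = -432936 - 1*(-134)² = -432936 - 1*17956 = -432936 - 17956 = -450892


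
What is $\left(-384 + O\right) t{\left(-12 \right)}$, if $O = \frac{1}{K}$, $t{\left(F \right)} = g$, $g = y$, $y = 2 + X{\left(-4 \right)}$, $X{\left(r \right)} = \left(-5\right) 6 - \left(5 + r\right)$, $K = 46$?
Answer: $\frac{512227}{46} \approx 11135.0$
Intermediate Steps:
$X{\left(r \right)} = -35 - r$ ($X{\left(r \right)} = -30 - \left(5 + r\right) = -35 - r$)
$y = -29$ ($y = 2 - 31 = -29$)
$g = -29$
$t{\left(F \right)} = -29$
$O = \frac{1}{46} \approx 0.021739$
$\left(-384 + O\right) t{\left(-12 \right)} = \left(-384 + \frac{1}{46}\right) \left(-29\right) = \left(- \frac{17663}{46}\right) \left(-29\right) = \frac{512227}{46}$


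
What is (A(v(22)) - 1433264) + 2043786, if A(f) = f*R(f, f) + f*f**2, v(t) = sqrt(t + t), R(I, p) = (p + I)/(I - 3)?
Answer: 21368534/35 + 3256*sqrt(11)/35 ≈ 6.1084e+5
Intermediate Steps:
R(I, p) = (I + p)/(-3 + I)
v(t) = sqrt(2)*sqrt(t) (v(t) = sqrt(2*t) = sqrt(2)*sqrt(t))
A(f) = f**3 + 2*f**2/(-3 + f) (A(f) = f*((f + f)/(-3 + f)) + f*f**2 = f*((2*f)/(-3 + f)) + f**3 = f*(2*f/(-3 + f)) + f**3 = 2*f**2/(-3 + f) + f**3 = f**3 + 2*f**2/(-3 + f))
(A(v(22)) - 1433264) + 2043786 = ((sqrt(2)*sqrt(22))**2*(2 + (sqrt(2)*sqrt(22))*(-3 + sqrt(2)*sqrt(22)))/(-3 + sqrt(2)*sqrt(22)) - 1433264) + 2043786 = ((2*sqrt(11))**2*(2 + (2*sqrt(11))*(-3 + 2*sqrt(11)))/(-3 + 2*sqrt(11)) - 1433264) + 2043786 = (44*(2 + 2*sqrt(11)*(-3 + 2*sqrt(11)))/(-3 + 2*sqrt(11)) - 1433264) + 2043786 = (-1433264 + 44*(2 + 2*sqrt(11)*(-3 + 2*sqrt(11)))/(-3 + 2*sqrt(11))) + 2043786 = 610522 + 44*(2 + 2*sqrt(11)*(-3 + 2*sqrt(11)))/(-3 + 2*sqrt(11))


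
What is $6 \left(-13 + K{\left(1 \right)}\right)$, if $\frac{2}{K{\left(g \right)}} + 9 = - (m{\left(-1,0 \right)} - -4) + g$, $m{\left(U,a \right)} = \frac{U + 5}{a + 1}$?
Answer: $- \frac{315}{4} \approx -78.75$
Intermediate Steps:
$m{\left(U,a \right)} = \frac{5 + U}{1 + a}$
$K{\left(g \right)} = \frac{2}{-17 + g}$ ($K{\left(g \right)} = \frac{2}{-9 - \left(4 - g + \frac{5 - 1}{1 + 0}\right)} = \frac{2}{-9 - \left(4 - g + 1^{-1} \cdot 4\right)} = \frac{2}{-9 - \left(4 + 4 - g\right)} = \frac{2}{-9 + \left(- (4 + 4) + g\right)} = \frac{2}{-9 + \left(\left(-1\right) 8 + g\right)} = \frac{2}{-9 + \left(-8 + g\right)} = \frac{2}{-17 + g}$)
$6 \left(-13 + K{\left(1 \right)}\right) = 6 \left(-13 + \frac{2}{-17 + 1}\right) = 6 \left(-13 + \frac{2}{-16}\right) = 6 \left(-13 + 2 \left(- \frac{1}{16}\right)\right) = 6 \left(-13 - \frac{1}{8}\right) = 6 \left(- \frac{105}{8}\right) = - \frac{315}{4}$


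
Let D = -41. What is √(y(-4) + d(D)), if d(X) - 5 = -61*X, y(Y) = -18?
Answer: 2*√622 ≈ 49.880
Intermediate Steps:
d(X) = 5 - 61*X
√(y(-4) + d(D)) = √(-18 + (5 - 61*(-41))) = √(-18 + (5 + 2501)) = √(-18 + 2506) = √2488 = 2*√622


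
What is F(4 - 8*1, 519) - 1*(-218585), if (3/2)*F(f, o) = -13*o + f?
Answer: 642253/3 ≈ 2.1408e+5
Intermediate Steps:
F(f, o) = -26*o/3 + 2*f/3 (F(f, o) = 2*(-13*o + f)/3 = 2*(f - 13*o)/3 = -26*o/3 + 2*f/3)
F(4 - 8*1, 519) - 1*(-218585) = (-26/3*519 + 2*(4 - 8*1)/3) - 1*(-218585) = (-4498 + 2*(4 - 8)/3) + 218585 = (-4498 + (⅔)*(-4)) + 218585 = (-4498 - 8/3) + 218585 = -13502/3 + 218585 = 642253/3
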